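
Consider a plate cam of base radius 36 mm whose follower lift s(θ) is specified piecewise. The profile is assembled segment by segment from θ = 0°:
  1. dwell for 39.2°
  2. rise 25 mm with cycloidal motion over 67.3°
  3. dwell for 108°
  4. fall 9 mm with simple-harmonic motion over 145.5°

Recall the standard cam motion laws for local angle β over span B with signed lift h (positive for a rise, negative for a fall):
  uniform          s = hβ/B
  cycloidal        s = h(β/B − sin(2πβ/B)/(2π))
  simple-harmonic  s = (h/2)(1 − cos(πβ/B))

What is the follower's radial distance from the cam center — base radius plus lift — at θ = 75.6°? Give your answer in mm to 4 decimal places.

seg 1 [0°–39.2°] dwell: s stays 0.0000
seg 2 [39.2°–106.5°] cycloidal, h=25: θ=75.6° here. β=36.4, B=67.3. 25·(0.5409 − sin(2π·0.5409)/(2π)) = 14.5319 → s = 14.5319
radial distance = base radius + s = 36 + 14.5319 = 50.5319

50.5319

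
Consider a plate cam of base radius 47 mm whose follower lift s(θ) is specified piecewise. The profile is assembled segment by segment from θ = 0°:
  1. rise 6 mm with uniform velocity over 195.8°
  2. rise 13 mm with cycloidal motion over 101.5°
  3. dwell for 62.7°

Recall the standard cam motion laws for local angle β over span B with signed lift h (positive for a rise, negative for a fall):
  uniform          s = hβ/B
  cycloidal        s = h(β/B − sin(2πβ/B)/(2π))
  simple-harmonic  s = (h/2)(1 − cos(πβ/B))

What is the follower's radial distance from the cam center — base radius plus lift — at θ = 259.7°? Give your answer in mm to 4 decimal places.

seg 1 [0°–195.8°] uniform, h=6: full span → s += 6 → s = 6.0000
seg 2 [195.8°–297.3°] cycloidal, h=13: θ=259.7° here. β=63.9, B=101.5. 13·(0.6296 − sin(2π·0.6296)/(2π)) = 9.6885 → s = 15.6885
radial distance = base radius + s = 47 + 15.6885 = 62.6885

62.6885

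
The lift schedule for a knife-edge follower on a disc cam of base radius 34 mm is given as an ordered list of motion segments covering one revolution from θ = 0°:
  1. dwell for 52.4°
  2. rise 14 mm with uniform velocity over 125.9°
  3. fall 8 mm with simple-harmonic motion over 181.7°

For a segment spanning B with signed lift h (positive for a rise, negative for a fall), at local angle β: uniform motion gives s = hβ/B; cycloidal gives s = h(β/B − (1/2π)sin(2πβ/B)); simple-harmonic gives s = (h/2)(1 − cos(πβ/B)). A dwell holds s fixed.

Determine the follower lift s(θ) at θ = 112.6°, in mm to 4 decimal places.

seg 1 [0°–52.4°] dwell: s stays 0.0000
seg 2 [52.4°–178.3°] uniform, h=14: θ=112.6° here. β=60.2, B=125.9. 14·60.2/125.9 = 6.6942 → s = 6.6942

6.6942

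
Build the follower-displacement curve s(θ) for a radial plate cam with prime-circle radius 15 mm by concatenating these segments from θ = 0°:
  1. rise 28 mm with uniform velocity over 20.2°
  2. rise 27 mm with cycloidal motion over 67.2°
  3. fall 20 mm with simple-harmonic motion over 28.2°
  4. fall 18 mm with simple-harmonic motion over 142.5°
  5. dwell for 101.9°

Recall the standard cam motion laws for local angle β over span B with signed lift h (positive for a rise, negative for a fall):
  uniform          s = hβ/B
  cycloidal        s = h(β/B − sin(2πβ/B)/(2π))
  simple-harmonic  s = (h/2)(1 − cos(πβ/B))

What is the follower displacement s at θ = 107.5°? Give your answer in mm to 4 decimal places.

seg 1 [0°–20.2°] uniform, h=28: full span → s += 28 → s = 28.0000
seg 2 [20.2°–87.4°] cycloidal, h=27: full span → s += 27 → s = 55.0000
seg 3 [87.4°–115.6°] simple-harmonic, h=-20: θ=107.5° here. β=20.1, B=28.2. -20/2·(1 − cos(π·0.7128)) = -16.1975 → s = 38.8025

38.8025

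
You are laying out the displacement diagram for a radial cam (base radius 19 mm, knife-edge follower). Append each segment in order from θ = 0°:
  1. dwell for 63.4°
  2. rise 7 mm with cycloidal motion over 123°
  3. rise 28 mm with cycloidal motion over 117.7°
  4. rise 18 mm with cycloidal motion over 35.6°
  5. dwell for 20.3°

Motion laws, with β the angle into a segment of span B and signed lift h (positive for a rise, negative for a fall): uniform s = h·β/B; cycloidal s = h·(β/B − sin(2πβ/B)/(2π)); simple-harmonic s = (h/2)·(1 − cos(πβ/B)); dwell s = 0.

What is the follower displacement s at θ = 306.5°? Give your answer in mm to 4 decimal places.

seg 1 [0°–63.4°] dwell: s stays 0.0000
seg 2 [63.4°–186.4°] cycloidal, h=7: full span → s += 7 → s = 7.0000
seg 3 [186.4°–304.1°] cycloidal, h=28: full span → s += 28 → s = 35.0000
seg 4 [304.1°–339.7°] cycloidal, h=18: θ=306.5° here. β=2.4, B=35.6. 18·(0.0674 − sin(2π·0.0674)/(2π)) = 0.0360 → s = 35.0360

35.0360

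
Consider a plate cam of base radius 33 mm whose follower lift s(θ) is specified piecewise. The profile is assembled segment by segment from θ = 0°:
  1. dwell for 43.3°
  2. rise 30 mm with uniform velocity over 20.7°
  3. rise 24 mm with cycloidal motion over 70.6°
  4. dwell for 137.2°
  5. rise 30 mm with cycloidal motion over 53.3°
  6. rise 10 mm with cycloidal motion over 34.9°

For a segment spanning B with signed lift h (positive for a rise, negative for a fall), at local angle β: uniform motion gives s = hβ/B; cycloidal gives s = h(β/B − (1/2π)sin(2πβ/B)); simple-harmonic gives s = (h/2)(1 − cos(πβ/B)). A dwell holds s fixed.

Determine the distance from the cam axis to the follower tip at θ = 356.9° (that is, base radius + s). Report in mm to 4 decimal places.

seg 1 [0°–43.3°] dwell: s stays 0.0000
seg 2 [43.3°–64°] uniform, h=30: full span → s += 30 → s = 30.0000
seg 3 [64°–134.6°] cycloidal, h=24: full span → s += 24 → s = 54.0000
seg 4 [134.6°–271.8°] dwell: s stays 54.0000
seg 5 [271.8°–325.1°] cycloidal, h=30: full span → s += 30 → s = 84.0000
seg 6 [325.1°–360°] cycloidal, h=10: θ=356.9° here. β=31.8, B=34.9. 10·(0.9112 − sin(2π·0.9112)/(2π)) = 9.9546 → s = 93.9546
radial distance = base radius + s = 33 + 93.9546 = 126.9546

126.9546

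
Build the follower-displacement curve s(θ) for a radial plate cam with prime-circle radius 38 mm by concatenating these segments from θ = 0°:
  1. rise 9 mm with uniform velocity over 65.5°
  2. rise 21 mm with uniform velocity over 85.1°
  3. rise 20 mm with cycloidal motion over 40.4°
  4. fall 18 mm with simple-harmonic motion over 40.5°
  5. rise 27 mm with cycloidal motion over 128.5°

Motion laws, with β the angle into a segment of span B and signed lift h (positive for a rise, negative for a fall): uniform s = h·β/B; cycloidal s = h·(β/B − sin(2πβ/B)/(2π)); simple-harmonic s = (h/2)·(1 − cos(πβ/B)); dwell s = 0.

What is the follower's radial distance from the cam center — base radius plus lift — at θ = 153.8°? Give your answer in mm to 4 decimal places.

seg 1 [0°–65.5°] uniform, h=9: full span → s += 9 → s = 9.0000
seg 2 [65.5°–150.6°] uniform, h=21: full span → s += 21 → s = 30.0000
seg 3 [150.6°–191°] cycloidal, h=20: θ=153.8° here. β=3.2, B=40.4. 20·(0.0792 − sin(2π·0.0792)/(2π)) = 0.0646 → s = 30.0646
radial distance = base radius + s = 38 + 30.0646 = 68.0646

68.0646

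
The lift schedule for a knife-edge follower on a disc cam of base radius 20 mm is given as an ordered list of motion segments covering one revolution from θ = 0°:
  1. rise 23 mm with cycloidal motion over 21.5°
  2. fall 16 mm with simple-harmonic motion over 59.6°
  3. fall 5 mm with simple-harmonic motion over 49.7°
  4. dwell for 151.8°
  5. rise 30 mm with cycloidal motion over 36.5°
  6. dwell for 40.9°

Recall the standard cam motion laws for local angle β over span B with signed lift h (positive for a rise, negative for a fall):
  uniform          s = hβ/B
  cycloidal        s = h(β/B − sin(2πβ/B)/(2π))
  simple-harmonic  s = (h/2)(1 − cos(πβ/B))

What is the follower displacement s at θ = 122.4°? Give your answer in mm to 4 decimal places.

seg 1 [0°–21.5°] cycloidal, h=23: full span → s += 23 → s = 23.0000
seg 2 [21.5°–81.1°] simple-harmonic, h=-16: full span → s += -16 → s = 7.0000
seg 3 [81.1°–130.8°] simple-harmonic, h=-5: θ=122.4° here. β=41.3, B=49.7. -5/2·(1 − cos(π·0.8310)) = -4.6558 → s = 2.3442

2.3442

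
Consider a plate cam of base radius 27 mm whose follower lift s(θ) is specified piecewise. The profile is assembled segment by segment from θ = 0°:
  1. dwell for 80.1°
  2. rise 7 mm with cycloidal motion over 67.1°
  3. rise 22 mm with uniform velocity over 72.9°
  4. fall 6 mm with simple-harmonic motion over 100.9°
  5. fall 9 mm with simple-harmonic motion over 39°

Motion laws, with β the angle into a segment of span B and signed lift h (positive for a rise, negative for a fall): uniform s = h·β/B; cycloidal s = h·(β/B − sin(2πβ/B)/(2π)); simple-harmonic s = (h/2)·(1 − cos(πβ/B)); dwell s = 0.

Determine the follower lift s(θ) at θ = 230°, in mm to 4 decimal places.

seg 1 [0°–80.1°] dwell: s stays 0.0000
seg 2 [80.1°–147.2°] cycloidal, h=7: full span → s += 7 → s = 7.0000
seg 3 [147.2°–220.1°] uniform, h=22: full span → s += 22 → s = 29.0000
seg 4 [220.1°–321°] simple-harmonic, h=-6: θ=230° here. β=9.9, B=100.9. -6/2·(1 − cos(π·0.0981)) = -0.1414 → s = 28.8586

28.8586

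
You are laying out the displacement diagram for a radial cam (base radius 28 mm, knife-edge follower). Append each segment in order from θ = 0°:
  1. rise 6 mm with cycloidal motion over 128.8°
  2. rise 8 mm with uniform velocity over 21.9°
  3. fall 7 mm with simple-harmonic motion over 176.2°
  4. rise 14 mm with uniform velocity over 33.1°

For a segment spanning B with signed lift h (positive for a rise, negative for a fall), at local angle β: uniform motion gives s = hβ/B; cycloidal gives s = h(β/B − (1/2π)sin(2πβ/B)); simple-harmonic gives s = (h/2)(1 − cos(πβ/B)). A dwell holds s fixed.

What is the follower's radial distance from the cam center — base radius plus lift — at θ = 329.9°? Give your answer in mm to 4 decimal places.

seg 1 [0°–128.8°] cycloidal, h=6: full span → s += 6 → s = 6.0000
seg 2 [128.8°–150.7°] uniform, h=8: full span → s += 8 → s = 14.0000
seg 3 [150.7°–326.9°] simple-harmonic, h=-7: full span → s += -7 → s = 7.0000
seg 4 [326.9°–360°] uniform, h=14: θ=329.9° here. β=3, B=33.1. 14·3/33.1 = 1.2689 → s = 8.2689
radial distance = base radius + s = 28 + 8.2689 = 36.2689

36.2689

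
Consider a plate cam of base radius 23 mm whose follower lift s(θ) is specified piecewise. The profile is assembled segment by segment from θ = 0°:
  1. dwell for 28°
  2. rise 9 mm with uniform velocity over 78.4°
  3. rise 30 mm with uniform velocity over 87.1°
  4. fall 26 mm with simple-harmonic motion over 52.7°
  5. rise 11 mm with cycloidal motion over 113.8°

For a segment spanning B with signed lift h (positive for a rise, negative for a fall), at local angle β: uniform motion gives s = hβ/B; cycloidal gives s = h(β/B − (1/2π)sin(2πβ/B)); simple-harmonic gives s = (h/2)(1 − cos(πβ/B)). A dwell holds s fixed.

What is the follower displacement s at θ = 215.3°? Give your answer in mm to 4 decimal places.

seg 1 [0°–28°] dwell: s stays 0.0000
seg 2 [28°–106.4°] uniform, h=9: full span → s += 9 → s = 9.0000
seg 3 [106.4°–193.5°] uniform, h=30: full span → s += 30 → s = 39.0000
seg 4 [193.5°–246.2°] simple-harmonic, h=-26: θ=215.3° here. β=21.8, B=52.7. -26/2·(1 − cos(π·0.4137)) = -9.5170 → s = 29.4830

29.4830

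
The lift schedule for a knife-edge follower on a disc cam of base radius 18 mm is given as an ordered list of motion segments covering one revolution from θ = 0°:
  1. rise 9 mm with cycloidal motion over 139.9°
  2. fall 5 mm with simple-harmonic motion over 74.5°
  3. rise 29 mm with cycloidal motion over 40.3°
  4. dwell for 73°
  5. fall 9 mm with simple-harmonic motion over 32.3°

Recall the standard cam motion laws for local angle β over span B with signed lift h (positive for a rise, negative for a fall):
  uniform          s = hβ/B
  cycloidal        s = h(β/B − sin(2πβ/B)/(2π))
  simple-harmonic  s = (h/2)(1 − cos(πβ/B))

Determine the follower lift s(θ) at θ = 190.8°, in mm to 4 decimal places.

seg 1 [0°–139.9°] cycloidal, h=9: full span → s += 9 → s = 9.0000
seg 2 [139.9°–214.4°] simple-harmonic, h=-5: θ=190.8° here. β=50.9, B=74.5. -5/2·(1 − cos(π·0.6832)) = -3.8609 → s = 5.1391

5.1391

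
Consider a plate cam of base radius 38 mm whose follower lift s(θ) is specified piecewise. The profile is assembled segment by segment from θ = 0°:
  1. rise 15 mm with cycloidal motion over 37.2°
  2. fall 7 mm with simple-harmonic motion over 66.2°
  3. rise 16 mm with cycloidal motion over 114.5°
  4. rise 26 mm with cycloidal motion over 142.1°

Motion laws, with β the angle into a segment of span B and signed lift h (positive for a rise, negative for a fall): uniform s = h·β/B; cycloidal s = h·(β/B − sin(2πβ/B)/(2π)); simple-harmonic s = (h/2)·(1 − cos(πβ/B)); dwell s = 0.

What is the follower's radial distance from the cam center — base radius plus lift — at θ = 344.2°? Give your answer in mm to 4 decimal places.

seg 1 [0°–37.2°] cycloidal, h=15: full span → s += 15 → s = 15.0000
seg 2 [37.2°–103.4°] simple-harmonic, h=-7: full span → s += -7 → s = 8.0000
seg 3 [103.4°–217.9°] cycloidal, h=16: full span → s += 16 → s = 24.0000
seg 4 [217.9°–360°] cycloidal, h=26: θ=344.2° here. β=126.3, B=142.1. 26·(0.8888 − sin(2π·0.8888)/(2π)) = 25.7705 → s = 49.7705
radial distance = base radius + s = 38 + 49.7705 = 87.7705

87.7705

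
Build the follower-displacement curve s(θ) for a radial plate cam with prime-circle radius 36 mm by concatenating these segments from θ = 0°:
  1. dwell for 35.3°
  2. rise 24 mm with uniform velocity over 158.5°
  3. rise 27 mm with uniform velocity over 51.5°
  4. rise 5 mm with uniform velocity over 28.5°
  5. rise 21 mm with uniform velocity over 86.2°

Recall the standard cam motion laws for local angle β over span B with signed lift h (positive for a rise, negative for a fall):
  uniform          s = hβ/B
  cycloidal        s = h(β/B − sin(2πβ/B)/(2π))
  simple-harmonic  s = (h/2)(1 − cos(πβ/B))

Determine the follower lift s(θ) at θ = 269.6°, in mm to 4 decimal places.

seg 1 [0°–35.3°] dwell: s stays 0.0000
seg 2 [35.3°–193.8°] uniform, h=24: full span → s += 24 → s = 24.0000
seg 3 [193.8°–245.3°] uniform, h=27: full span → s += 27 → s = 51.0000
seg 4 [245.3°–273.8°] uniform, h=5: θ=269.6° here. β=24.3, B=28.5. 5·24.3/28.5 = 4.2632 → s = 55.2632

55.2632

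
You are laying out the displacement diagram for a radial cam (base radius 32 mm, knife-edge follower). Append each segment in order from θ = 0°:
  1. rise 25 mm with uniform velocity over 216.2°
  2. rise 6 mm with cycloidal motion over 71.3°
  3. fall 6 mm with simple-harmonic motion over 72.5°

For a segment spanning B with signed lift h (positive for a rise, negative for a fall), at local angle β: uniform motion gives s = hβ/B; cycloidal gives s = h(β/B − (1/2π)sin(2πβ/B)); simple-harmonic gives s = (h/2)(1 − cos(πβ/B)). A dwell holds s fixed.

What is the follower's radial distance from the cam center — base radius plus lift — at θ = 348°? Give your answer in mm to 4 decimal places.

seg 1 [0°–216.2°] uniform, h=25: full span → s += 25 → s = 25.0000
seg 2 [216.2°–287.5°] cycloidal, h=6: full span → s += 6 → s = 31.0000
seg 3 [287.5°–360°] simple-harmonic, h=-6: θ=348° here. β=60.5, B=72.5. -6/2·(1 − cos(π·0.8345)) = -5.6035 → s = 25.3965
radial distance = base radius + s = 32 + 25.3965 = 57.3965

57.3965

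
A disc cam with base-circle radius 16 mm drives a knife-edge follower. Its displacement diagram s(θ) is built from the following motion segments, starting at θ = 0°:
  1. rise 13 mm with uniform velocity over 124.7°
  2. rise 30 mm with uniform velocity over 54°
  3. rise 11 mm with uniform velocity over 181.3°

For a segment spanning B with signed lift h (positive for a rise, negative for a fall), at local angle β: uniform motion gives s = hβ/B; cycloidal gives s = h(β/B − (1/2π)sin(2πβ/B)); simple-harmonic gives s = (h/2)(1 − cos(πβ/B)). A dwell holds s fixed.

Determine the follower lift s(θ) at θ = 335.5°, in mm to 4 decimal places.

seg 1 [0°–124.7°] uniform, h=13: full span → s += 13 → s = 13.0000
seg 2 [124.7°–178.7°] uniform, h=30: full span → s += 30 → s = 43.0000
seg 3 [178.7°–360°] uniform, h=11: θ=335.5° here. β=156.8, B=181.3. 11·156.8/181.3 = 9.5135 → s = 52.5135

52.5135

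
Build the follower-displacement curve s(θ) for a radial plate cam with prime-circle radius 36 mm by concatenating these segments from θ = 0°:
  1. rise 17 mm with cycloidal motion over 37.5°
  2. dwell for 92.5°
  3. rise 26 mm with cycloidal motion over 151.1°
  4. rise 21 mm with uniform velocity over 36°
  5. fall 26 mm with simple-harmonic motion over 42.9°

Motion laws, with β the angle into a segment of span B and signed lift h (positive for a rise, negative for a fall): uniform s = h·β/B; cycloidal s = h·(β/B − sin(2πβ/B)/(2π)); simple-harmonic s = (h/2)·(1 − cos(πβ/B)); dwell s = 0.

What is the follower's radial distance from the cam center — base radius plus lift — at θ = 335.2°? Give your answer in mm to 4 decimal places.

seg 1 [0°–37.5°] cycloidal, h=17: full span → s += 17 → s = 17.0000
seg 2 [37.5°–130°] dwell: s stays 17.0000
seg 3 [130°–281.1°] cycloidal, h=26: full span → s += 26 → s = 43.0000
seg 4 [281.1°–317.1°] uniform, h=21: full span → s += 21 → s = 64.0000
seg 5 [317.1°–360°] simple-harmonic, h=-26: θ=335.2° here. β=18.1, B=42.9. -26/2·(1 − cos(π·0.4219)) = -9.8427 → s = 54.1573
radial distance = base radius + s = 36 + 54.1573 = 90.1573

90.1573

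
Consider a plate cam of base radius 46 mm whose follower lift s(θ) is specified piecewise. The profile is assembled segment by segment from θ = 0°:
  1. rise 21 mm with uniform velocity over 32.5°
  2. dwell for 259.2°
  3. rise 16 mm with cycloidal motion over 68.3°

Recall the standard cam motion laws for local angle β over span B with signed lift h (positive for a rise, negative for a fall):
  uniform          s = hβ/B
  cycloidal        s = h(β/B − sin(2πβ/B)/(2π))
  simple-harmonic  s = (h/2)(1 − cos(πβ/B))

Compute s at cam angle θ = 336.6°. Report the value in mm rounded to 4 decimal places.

seg 1 [0°–32.5°] uniform, h=21: full span → s += 21 → s = 21.0000
seg 2 [32.5°–291.7°] dwell: s stays 21.0000
seg 3 [291.7°–360°] cycloidal, h=16: θ=336.6° here. β=44.9, B=68.3. 16·(0.6574 − sin(2π·0.6574)/(2π)) = 12.6457 → s = 33.6457

33.6457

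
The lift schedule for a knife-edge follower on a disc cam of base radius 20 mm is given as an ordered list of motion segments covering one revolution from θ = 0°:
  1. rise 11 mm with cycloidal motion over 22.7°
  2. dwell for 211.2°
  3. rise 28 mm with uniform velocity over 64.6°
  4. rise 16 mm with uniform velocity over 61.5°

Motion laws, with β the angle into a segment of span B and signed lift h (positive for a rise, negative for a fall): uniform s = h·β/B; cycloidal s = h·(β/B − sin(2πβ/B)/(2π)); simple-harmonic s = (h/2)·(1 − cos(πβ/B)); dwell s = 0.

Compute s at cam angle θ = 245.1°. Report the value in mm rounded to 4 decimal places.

seg 1 [0°–22.7°] cycloidal, h=11: full span → s += 11 → s = 11.0000
seg 2 [22.7°–233.9°] dwell: s stays 11.0000
seg 3 [233.9°–298.5°] uniform, h=28: θ=245.1° here. β=11.2, B=64.6. 28·11.2/64.6 = 4.8545 → s = 15.8545

15.8545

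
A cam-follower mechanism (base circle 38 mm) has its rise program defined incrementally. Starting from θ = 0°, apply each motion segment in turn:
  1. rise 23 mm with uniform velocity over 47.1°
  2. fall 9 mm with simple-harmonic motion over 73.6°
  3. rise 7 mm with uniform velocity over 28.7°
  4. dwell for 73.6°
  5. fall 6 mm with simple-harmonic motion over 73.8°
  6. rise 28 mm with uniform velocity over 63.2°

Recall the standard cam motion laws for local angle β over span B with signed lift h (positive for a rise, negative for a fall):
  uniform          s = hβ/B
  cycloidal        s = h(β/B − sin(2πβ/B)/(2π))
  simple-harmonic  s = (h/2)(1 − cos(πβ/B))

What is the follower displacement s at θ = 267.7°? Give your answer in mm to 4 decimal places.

seg 1 [0°–47.1°] uniform, h=23: full span → s += 23 → s = 23.0000
seg 2 [47.1°–120.7°] simple-harmonic, h=-9: full span → s += -9 → s = 14.0000
seg 3 [120.7°–149.4°] uniform, h=7: full span → s += 7 → s = 21.0000
seg 4 [149.4°–223°] dwell: s stays 21.0000
seg 5 [223°–296.8°] simple-harmonic, h=-6: θ=267.7° here. β=44.7, B=73.8. -6/2·(1 − cos(π·0.6057)) = -3.9779 → s = 17.0221

17.0221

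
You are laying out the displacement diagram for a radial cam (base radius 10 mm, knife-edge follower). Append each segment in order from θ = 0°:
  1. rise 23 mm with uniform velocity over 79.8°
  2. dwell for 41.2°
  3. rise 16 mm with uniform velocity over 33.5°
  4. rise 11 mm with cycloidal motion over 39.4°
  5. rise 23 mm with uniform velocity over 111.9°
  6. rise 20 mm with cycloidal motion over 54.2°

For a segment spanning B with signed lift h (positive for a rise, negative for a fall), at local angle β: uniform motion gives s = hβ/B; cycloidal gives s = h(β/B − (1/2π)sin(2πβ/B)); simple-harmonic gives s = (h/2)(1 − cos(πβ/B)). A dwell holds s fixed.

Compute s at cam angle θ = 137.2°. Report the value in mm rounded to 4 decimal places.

seg 1 [0°–79.8°] uniform, h=23: full span → s += 23 → s = 23.0000
seg 2 [79.8°–121°] dwell: s stays 23.0000
seg 3 [121°–154.5°] uniform, h=16: θ=137.2° here. β=16.2, B=33.5. 16·16.2/33.5 = 7.7373 → s = 30.7373

30.7373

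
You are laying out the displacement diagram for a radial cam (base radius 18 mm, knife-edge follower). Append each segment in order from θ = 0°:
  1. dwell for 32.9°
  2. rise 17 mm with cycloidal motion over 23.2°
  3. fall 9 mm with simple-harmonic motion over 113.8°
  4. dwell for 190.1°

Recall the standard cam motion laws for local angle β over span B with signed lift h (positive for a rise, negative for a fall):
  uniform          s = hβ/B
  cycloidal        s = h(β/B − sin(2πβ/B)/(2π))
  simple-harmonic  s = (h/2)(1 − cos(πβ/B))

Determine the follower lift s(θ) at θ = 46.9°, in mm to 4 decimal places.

seg 1 [0°–32.9°] dwell: s stays 0.0000
seg 2 [32.9°–56.1°] cycloidal, h=17: θ=46.9° here. β=14, B=23.2. 17·(0.6034 − sin(2π·0.6034)/(2π)) = 11.8960 → s = 11.8960

11.8960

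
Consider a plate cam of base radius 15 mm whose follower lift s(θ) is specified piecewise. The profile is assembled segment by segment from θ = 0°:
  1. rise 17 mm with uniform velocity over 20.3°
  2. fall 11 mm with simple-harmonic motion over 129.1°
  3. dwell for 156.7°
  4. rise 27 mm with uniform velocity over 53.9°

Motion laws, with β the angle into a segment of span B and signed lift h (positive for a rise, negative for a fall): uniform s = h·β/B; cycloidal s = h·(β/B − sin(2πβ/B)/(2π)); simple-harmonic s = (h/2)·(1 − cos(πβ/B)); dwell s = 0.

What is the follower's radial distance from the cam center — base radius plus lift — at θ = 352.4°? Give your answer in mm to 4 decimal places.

seg 1 [0°–20.3°] uniform, h=17: full span → s += 17 → s = 17.0000
seg 2 [20.3°–149.4°] simple-harmonic, h=-11: full span → s += -11 → s = 6.0000
seg 3 [149.4°–306.1°] dwell: s stays 6.0000
seg 4 [306.1°–360°] uniform, h=27: θ=352.4° here. β=46.3, B=53.9. 27·46.3/53.9 = 23.1929 → s = 29.1929
radial distance = base radius + s = 15 + 29.1929 = 44.1929

44.1929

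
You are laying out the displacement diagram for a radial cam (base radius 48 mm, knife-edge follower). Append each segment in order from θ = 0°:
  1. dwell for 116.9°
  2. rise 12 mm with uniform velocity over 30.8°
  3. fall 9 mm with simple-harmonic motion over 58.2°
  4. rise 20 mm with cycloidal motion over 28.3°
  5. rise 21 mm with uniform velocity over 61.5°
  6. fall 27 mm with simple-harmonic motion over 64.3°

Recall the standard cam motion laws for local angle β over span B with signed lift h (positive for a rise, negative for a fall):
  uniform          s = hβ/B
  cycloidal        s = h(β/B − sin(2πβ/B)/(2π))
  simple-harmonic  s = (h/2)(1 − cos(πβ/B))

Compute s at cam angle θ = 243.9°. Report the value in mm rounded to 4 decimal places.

seg 1 [0°–116.9°] dwell: s stays 0.0000
seg 2 [116.9°–147.7°] uniform, h=12: full span → s += 12 → s = 12.0000
seg 3 [147.7°–205.9°] simple-harmonic, h=-9: full span → s += -9 → s = 3.0000
seg 4 [205.9°–234.2°] cycloidal, h=20: full span → s += 20 → s = 23.0000
seg 5 [234.2°–295.7°] uniform, h=21: θ=243.9° here. β=9.7, B=61.5. 21·9.7/61.5 = 3.3122 → s = 26.3122

26.3122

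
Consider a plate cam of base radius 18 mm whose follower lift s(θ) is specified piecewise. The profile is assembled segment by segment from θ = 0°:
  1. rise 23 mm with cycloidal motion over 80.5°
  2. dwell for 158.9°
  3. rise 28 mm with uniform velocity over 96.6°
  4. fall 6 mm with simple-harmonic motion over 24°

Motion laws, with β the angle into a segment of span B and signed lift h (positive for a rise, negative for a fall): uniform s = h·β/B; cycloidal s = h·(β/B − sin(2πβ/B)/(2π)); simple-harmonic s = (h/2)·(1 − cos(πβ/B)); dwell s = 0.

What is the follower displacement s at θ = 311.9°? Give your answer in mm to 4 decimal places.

seg 1 [0°–80.5°] cycloidal, h=23: full span → s += 23 → s = 23.0000
seg 2 [80.5°–239.4°] dwell: s stays 23.0000
seg 3 [239.4°–336°] uniform, h=28: θ=311.9° here. β=72.5, B=96.6. 28·72.5/96.6 = 21.0145 → s = 44.0145

44.0145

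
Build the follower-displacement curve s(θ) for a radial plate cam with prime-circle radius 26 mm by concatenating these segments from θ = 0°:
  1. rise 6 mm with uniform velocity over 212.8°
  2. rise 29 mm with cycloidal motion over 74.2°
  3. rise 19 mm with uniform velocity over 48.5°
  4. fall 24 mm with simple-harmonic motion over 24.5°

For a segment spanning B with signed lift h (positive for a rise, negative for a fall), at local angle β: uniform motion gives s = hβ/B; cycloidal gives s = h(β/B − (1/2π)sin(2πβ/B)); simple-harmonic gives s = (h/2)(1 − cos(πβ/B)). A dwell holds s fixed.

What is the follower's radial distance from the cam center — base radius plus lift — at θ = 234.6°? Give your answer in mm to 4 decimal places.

seg 1 [0°–212.8°] uniform, h=6: full span → s += 6 → s = 6.0000
seg 2 [212.8°–287°] cycloidal, h=29: θ=234.6° here. β=21.8, B=74.2. 29·(0.2938 − sin(2π·0.2938)/(2π)) = 4.0784 → s = 10.0784
radial distance = base radius + s = 26 + 10.0784 = 36.0784

36.0784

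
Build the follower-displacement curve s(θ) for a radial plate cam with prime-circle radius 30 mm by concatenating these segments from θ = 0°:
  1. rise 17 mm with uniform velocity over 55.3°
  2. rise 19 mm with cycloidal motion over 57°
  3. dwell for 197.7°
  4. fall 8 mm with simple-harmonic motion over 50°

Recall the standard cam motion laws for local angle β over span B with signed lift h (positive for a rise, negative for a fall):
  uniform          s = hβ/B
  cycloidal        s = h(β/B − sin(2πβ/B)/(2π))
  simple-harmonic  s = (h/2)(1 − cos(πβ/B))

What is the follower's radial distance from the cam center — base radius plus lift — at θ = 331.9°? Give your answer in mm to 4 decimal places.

seg 1 [0°–55.3°] uniform, h=17: full span → s += 17 → s = 17.0000
seg 2 [55.3°–112.3°] cycloidal, h=19: full span → s += 19 → s = 36.0000
seg 3 [112.3°–310°] dwell: s stays 36.0000
seg 4 [310°–360°] simple-harmonic, h=-8: θ=331.9° here. β=21.9, B=50. -8/2·(1 − cos(π·0.4380)) = -3.2258 → s = 32.7742
radial distance = base radius + s = 30 + 32.7742 = 62.7742

62.7742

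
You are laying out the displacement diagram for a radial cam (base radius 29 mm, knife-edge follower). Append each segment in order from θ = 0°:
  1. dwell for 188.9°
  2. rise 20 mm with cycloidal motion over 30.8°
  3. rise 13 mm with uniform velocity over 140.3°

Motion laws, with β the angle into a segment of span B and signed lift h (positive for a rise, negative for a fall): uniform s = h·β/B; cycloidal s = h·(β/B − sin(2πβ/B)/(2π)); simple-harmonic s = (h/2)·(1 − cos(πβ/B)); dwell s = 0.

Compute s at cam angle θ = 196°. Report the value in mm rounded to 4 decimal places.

seg 1 [0°–188.9°] dwell: s stays 0.0000
seg 2 [188.9°–219.7°] cycloidal, h=20: θ=196° here. β=7.1, B=30.8. 20·(0.2305 − sin(2π·0.2305)/(2π)) = 1.4511 → s = 1.4511

1.4511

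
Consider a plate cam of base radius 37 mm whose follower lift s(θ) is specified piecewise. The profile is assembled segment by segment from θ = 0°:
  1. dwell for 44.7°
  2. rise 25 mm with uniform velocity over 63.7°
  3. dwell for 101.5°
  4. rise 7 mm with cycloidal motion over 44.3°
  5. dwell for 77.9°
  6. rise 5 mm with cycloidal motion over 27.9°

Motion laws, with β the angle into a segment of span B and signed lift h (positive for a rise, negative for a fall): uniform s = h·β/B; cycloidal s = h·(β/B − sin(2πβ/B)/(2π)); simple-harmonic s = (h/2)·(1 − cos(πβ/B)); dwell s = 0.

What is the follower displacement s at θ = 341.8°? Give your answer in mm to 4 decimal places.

seg 1 [0°–44.7°] dwell: s stays 0.0000
seg 2 [44.7°–108.4°] uniform, h=25: full span → s += 25 → s = 25.0000
seg 3 [108.4°–209.9°] dwell: s stays 25.0000
seg 4 [209.9°–254.2°] cycloidal, h=7: full span → s += 7 → s = 32.0000
seg 5 [254.2°–332.1°] dwell: s stays 32.0000
seg 6 [332.1°–360°] cycloidal, h=5: θ=341.8° here. β=9.7, B=27.9. 5·(0.3477 − sin(2π·0.3477)/(2π)) = 1.0878 → s = 33.0878

33.0878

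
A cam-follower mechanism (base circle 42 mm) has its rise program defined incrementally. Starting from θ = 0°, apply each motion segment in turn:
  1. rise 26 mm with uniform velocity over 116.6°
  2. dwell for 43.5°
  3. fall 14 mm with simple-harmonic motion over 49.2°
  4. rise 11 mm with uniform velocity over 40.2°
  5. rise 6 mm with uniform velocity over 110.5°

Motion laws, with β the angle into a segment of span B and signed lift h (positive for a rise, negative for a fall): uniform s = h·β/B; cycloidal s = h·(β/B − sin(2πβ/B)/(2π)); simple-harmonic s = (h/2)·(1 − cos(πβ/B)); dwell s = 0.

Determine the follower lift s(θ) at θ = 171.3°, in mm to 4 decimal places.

seg 1 [0°–116.6°] uniform, h=26: full span → s += 26 → s = 26.0000
seg 2 [116.6°–160.1°] dwell: s stays 26.0000
seg 3 [160.1°–209.3°] simple-harmonic, h=-14: θ=171.3° here. β=11.2, B=49.2. -14/2·(1 − cos(π·0.2276)) = -1.7151 → s = 24.2849

24.2849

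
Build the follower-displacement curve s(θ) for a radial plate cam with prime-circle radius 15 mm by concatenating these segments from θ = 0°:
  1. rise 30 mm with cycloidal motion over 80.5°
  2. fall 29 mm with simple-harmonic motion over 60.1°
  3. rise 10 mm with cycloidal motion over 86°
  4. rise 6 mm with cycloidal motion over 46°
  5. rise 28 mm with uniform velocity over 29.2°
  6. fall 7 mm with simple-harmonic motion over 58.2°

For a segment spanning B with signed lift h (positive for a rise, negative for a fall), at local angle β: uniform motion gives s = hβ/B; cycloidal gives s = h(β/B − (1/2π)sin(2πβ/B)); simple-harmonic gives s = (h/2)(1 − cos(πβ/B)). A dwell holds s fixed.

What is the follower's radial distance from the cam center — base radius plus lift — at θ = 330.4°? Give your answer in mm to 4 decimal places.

seg 1 [0°–80.5°] cycloidal, h=30: full span → s += 30 → s = 30.0000
seg 2 [80.5°–140.6°] simple-harmonic, h=-29: full span → s += -29 → s = 1.0000
seg 3 [140.6°–226.6°] cycloidal, h=10: full span → s += 10 → s = 11.0000
seg 4 [226.6°–272.6°] cycloidal, h=6: full span → s += 6 → s = 17.0000
seg 5 [272.6°–301.8°] uniform, h=28: full span → s += 28 → s = 45.0000
seg 6 [301.8°–360°] simple-harmonic, h=-7: θ=330.4° here. β=28.6, B=58.2. -7/2·(1 − cos(π·0.4914)) = -3.4055 → s = 41.5945
radial distance = base radius + s = 15 + 41.5945 = 56.5945

56.5945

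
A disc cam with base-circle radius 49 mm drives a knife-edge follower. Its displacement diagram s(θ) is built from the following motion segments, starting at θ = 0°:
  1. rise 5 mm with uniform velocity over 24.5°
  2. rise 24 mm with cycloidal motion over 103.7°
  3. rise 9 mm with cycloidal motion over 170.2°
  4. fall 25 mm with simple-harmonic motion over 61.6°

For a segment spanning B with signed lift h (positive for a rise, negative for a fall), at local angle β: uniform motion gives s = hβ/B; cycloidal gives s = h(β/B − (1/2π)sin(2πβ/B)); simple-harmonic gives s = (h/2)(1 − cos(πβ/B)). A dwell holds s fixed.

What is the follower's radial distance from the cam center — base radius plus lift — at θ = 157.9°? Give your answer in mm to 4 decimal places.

seg 1 [0°–24.5°] uniform, h=5: full span → s += 5 → s = 5.0000
seg 2 [24.5°–128.2°] cycloidal, h=24: full span → s += 24 → s = 29.0000
seg 3 [128.2°–298.4°] cycloidal, h=9: θ=157.9° here. β=29.7, B=170.2. 9·(0.1745 − sin(2π·0.1745)/(2π)) = 0.2963 → s = 29.2963
radial distance = base radius + s = 49 + 29.2963 = 78.2963

78.2963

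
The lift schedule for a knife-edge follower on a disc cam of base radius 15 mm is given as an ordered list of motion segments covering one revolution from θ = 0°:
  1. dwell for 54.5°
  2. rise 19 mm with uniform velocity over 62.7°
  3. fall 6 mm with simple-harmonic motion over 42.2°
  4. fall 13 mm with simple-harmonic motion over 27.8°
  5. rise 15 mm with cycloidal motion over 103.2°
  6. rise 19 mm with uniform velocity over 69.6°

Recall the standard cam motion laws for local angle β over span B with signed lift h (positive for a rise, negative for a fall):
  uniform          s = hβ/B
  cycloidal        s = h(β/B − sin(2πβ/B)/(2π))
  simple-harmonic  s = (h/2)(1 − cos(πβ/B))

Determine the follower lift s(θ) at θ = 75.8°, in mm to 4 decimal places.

seg 1 [0°–54.5°] dwell: s stays 0.0000
seg 2 [54.5°–117.2°] uniform, h=19: θ=75.8° here. β=21.3, B=62.7. 19·21.3/62.7 = 6.4545 → s = 6.4545

6.4545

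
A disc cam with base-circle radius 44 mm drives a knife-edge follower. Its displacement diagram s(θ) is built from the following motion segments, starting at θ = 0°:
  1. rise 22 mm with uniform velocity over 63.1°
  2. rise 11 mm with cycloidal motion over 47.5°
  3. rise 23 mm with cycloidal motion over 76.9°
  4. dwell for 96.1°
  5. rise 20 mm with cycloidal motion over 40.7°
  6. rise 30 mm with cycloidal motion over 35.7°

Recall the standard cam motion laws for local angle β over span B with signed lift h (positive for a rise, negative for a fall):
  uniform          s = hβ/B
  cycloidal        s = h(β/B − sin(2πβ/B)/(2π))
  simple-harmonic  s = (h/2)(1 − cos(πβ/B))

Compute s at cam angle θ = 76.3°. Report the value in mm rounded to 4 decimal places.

seg 1 [0°–63.1°] uniform, h=22: full span → s += 22 → s = 22.0000
seg 2 [63.1°–110.6°] cycloidal, h=11: θ=76.3° here. β=13.2, B=47.5. 11·(0.2779 − sin(2π·0.2779)/(2π)) = 1.3330 → s = 23.3330

23.3330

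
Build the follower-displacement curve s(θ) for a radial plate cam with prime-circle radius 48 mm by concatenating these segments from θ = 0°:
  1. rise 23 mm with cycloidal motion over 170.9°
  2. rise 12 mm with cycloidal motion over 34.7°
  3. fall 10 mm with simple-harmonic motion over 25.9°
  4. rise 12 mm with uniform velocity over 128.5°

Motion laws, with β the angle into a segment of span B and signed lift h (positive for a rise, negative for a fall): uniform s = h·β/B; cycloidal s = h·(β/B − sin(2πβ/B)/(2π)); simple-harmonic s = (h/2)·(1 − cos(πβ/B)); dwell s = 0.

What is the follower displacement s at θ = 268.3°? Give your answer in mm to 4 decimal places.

seg 1 [0°–170.9°] cycloidal, h=23: full span → s += 23 → s = 23.0000
seg 2 [170.9°–205.6°] cycloidal, h=12: full span → s += 12 → s = 35.0000
seg 3 [205.6°–231.5°] simple-harmonic, h=-10: full span → s += -10 → s = 25.0000
seg 4 [231.5°–360°] uniform, h=12: θ=268.3° here. β=36.8, B=128.5. 12·36.8/128.5 = 3.4366 → s = 28.4366

28.4366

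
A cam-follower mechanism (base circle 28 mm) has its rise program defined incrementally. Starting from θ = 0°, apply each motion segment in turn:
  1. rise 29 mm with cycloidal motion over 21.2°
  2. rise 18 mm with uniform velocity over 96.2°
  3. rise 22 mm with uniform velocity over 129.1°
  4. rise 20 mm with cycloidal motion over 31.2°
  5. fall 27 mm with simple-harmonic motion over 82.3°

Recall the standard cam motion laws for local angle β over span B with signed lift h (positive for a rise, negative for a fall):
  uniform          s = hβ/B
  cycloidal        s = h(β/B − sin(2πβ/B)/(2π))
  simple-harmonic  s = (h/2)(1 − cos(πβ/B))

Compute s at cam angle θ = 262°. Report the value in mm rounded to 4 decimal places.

seg 1 [0°–21.2°] cycloidal, h=29: full span → s += 29 → s = 29.0000
seg 2 [21.2°–117.4°] uniform, h=18: full span → s += 18 → s = 47.0000
seg 3 [117.4°–246.5°] uniform, h=22: full span → s += 22 → s = 69.0000
seg 4 [246.5°–277.7°] cycloidal, h=20: θ=262° here. β=15.5, B=31.2. 20·(0.4968 − sin(2π·0.4968)/(2π)) = 9.8718 → s = 78.8718

78.8718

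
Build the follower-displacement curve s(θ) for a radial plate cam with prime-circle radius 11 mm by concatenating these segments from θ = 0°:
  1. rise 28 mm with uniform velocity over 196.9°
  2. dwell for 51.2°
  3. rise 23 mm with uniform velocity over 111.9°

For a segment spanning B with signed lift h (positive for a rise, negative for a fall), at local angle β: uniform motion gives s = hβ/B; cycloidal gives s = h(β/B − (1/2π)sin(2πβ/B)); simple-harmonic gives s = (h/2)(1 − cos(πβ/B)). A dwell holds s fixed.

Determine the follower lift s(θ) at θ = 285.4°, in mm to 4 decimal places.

seg 1 [0°–196.9°] uniform, h=28: full span → s += 28 → s = 28.0000
seg 2 [196.9°–248.1°] dwell: s stays 28.0000
seg 3 [248.1°–360°] uniform, h=23: θ=285.4° here. β=37.3, B=111.9. 23·37.3/111.9 = 7.6667 → s = 35.6667

35.6667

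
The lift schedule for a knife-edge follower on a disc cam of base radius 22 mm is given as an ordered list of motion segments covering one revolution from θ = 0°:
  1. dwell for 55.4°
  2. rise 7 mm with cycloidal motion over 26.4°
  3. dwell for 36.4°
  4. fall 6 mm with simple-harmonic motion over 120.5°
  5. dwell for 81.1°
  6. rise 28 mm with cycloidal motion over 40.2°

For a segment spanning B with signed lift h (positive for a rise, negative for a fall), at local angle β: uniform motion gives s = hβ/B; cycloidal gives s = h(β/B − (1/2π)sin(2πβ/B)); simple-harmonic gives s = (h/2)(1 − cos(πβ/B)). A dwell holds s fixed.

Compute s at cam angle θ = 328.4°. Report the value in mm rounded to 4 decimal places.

seg 1 [0°–55.4°] dwell: s stays 0.0000
seg 2 [55.4°–81.8°] cycloidal, h=7: full span → s += 7 → s = 7.0000
seg 3 [81.8°–118.2°] dwell: s stays 7.0000
seg 4 [118.2°–238.7°] simple-harmonic, h=-6: full span → s += -6 → s = 1.0000
seg 5 [238.7°–319.8°] dwell: s stays 1.0000
seg 6 [319.8°–360°] cycloidal, h=28: θ=328.4° here. β=8.6, B=40.2. 28·(0.2139 − sin(2π·0.2139)/(2π)) = 1.6477 → s = 2.6477

2.6477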